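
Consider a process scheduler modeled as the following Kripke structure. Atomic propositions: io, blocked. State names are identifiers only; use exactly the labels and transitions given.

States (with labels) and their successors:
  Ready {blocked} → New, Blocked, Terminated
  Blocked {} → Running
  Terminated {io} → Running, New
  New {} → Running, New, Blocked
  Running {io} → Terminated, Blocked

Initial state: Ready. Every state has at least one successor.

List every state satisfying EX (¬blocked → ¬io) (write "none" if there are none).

States satisfying ¬blocked → ¬io: {Ready, Blocked, New}.
States satisfying EX (¬blocked → ¬io): {Ready, Terminated, New, Running}.

{Ready, Terminated, New, Running}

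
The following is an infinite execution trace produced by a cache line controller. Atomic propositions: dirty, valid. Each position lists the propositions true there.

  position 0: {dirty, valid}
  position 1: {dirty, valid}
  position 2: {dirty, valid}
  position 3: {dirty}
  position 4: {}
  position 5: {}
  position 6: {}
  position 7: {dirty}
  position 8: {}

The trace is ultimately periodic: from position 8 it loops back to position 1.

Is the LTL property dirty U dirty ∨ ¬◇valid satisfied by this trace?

Walking from position 0: dirty first holds at position 0, and dirty holds at every earlier position along the way, so dirty U dirty holds.
At position 0: dirty U dirty is true; ¬◇valid is false; so dirty U dirty ∨ ¬◇valid is true.

Satisfied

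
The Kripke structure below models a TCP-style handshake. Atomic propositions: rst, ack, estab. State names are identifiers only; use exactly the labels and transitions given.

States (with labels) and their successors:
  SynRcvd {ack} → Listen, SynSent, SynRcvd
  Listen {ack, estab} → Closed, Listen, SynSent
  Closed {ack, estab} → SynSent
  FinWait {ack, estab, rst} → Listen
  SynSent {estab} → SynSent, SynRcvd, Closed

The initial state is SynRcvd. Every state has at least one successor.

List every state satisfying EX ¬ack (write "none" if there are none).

{SynRcvd, Listen, Closed, SynSent}

States satisfying ¬ack: {SynSent}.
States satisfying EX ¬ack: {SynRcvd, Listen, Closed, SynSent}.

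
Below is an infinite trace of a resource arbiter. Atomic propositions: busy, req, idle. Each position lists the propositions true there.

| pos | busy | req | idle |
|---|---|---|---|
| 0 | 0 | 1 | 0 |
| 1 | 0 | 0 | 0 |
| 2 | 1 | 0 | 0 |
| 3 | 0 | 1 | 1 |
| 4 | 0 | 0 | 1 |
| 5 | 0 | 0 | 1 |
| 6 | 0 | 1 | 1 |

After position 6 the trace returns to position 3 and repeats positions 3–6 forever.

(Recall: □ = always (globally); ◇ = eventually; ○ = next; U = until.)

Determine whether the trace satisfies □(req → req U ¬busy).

Satisfied

req → req U ¬busy holds at every position 0..6, and those are all positions ever visited, so □(req → req U ¬busy) holds.
Positions where req holds: 0, 3, 6.
Check req U ¬busy at each: 0→ok, 3→ok, 6→ok.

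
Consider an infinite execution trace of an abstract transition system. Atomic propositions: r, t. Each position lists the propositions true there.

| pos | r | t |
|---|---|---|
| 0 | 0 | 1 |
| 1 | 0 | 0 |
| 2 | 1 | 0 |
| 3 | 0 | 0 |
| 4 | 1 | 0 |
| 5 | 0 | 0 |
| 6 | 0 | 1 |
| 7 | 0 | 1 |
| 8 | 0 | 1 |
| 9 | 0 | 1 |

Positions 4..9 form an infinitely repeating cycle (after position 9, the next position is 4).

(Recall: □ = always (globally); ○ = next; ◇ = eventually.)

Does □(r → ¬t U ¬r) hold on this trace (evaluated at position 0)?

Satisfied

r → ¬t U ¬r holds at every position 0..9, and those are all positions ever visited, so □(r → ¬t U ¬r) holds.
Positions where r holds: 2, 4.
Check ¬t U ¬r at each: 2→ok, 4→ok.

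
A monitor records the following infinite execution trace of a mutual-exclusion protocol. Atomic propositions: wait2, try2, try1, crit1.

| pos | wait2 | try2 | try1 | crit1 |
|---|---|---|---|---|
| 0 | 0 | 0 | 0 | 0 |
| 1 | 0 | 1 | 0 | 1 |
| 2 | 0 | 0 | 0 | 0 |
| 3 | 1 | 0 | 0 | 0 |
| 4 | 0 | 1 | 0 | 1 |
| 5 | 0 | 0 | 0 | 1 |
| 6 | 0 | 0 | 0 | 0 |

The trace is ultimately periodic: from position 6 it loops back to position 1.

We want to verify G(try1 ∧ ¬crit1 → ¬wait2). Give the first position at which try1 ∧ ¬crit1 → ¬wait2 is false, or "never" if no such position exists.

never

try1 ∧ ¬crit1 → ¬wait2 holds at every position 0..6, and those are all the positions the trace ever visits, so the invariant G(try1 ∧ ¬crit1 → ¬wait2) is never violated.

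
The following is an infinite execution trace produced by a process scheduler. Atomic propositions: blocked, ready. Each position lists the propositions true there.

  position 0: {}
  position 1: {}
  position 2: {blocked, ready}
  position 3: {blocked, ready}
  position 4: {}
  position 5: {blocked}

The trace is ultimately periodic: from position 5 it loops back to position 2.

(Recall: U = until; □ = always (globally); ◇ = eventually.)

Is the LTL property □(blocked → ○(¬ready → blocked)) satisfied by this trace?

Violated

blocked → ○(¬ready → blocked) must hold at every position from 0 onward. It fails at position 3, so □(blocked → ○(¬ready → blocked)) is false.
Positions where blocked holds: 2, 3, 5.
Check ○(¬ready → blocked) at each: 2→ok, 3→fails, 5→ok.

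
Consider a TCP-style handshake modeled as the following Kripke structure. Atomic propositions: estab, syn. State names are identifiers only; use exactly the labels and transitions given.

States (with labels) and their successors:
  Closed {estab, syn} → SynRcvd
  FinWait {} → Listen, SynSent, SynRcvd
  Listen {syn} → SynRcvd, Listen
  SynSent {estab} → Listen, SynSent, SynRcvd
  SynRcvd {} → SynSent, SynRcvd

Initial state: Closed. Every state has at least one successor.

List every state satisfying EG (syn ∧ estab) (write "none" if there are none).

States satisfying syn ∧ estab: {Closed}.
States satisfying EG (syn ∧ estab): ∅.

none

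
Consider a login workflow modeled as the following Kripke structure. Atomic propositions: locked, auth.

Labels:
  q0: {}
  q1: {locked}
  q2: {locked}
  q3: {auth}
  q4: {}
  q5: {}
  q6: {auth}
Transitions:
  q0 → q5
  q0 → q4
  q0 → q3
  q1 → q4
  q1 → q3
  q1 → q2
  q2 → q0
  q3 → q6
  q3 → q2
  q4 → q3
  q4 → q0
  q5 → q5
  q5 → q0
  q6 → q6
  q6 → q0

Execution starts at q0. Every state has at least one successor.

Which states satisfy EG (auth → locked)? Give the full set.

{q0, q1, q2, q4, q5}

States satisfying auth → locked: {q0, q1, q2, q4, q5}.
States satisfying EG (auth → locked): {q0, q1, q2, q4, q5}.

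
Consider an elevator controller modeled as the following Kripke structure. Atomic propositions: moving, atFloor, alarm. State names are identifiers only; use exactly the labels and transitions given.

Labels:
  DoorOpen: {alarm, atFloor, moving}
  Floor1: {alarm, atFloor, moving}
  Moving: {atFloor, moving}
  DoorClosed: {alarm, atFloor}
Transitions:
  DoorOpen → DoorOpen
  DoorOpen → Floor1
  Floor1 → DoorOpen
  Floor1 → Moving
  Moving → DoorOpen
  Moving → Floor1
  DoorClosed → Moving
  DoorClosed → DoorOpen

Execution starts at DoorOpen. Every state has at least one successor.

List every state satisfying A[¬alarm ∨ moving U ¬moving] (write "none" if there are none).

{DoorClosed}

States satisfying ¬alarm ∨ moving: {DoorOpen, Floor1, Moving}.
States satisfying ¬moving: {DoorClosed}.
States satisfying A[¬alarm ∨ moving U ¬moving]: {DoorClosed}.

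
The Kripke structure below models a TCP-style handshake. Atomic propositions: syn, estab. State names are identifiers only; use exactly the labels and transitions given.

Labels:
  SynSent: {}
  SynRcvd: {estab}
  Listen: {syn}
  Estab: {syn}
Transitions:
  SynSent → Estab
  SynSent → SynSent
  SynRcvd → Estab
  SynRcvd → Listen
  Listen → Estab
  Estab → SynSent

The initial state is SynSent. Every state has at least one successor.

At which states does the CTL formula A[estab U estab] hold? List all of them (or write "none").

{SynRcvd}

States satisfying estab: {SynRcvd}.
States satisfying A[estab U estab]: {SynRcvd}.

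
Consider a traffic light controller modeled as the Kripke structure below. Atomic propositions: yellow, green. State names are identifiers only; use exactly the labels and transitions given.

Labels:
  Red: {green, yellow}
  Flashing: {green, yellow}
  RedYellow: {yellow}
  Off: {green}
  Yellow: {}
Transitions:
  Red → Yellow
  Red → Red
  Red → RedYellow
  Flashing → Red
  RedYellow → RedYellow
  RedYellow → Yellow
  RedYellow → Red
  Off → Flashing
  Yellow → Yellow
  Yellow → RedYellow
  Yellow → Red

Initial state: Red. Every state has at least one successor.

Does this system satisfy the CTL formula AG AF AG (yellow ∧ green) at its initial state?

Does not hold

States satisfying AF AG (yellow ∧ green): ∅.
States satisfying AG AF AG (yellow ∧ green): ∅.
Red is reachable from Red and violates AF AG (yellow ∧ green), so AG fails at Red.
Red ∉ Sat(AG AF AG (yellow ∧ green)).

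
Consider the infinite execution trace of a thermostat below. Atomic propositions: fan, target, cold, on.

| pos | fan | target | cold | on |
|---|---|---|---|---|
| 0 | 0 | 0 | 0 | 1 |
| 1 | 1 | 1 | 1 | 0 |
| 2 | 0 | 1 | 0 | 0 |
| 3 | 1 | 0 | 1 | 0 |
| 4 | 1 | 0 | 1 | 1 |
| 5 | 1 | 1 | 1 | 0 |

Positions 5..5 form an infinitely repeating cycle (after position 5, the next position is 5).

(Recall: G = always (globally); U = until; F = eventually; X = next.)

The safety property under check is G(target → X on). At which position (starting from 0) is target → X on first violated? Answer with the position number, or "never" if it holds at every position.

1

Check target → X on at each position in order: 0 ✓.
At position 1 the labels are {cold, fan, target} and the next position 2 has {target}, so target → X on is false there. This is the first violation.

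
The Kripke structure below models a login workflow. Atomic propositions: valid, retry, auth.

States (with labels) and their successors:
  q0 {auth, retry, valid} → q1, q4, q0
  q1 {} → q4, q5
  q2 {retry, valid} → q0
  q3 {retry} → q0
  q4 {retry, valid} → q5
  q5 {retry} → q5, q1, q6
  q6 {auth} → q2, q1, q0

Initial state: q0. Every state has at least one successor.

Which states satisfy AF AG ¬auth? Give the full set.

none

States satisfying AG ¬auth: ∅.
States satisfying AF AG ¬auth: ∅.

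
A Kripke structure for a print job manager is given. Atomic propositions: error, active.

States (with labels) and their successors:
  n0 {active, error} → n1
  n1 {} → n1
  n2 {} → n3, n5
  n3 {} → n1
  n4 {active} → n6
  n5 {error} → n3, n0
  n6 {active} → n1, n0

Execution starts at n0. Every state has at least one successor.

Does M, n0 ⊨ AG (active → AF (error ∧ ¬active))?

Violated

States satisfying active → AF (error ∧ ¬active): {n1, n2, n3, n5}.
States satisfying AG (active → AF (error ∧ ¬active)): {n1, n3}.
n0 is reachable from n0 and violates active → AF (error ∧ ¬active), so AG fails at n0.
n0 ∉ Sat(AG (active → AF (error ∧ ¬active))).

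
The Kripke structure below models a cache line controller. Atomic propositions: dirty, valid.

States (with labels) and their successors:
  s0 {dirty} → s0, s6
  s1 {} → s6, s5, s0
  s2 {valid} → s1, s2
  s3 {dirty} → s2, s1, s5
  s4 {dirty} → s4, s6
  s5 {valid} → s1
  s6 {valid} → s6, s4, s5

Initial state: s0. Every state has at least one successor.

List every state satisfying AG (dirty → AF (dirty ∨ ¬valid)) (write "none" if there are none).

{s0, s1, s2, s3, s4, s5, s6}

States satisfying dirty → AF (dirty ∨ ¬valid): {s0, s1, s2, s3, s4, s5, s6}.
States satisfying AG (dirty → AF (dirty ∨ ¬valid)): {s0, s1, s2, s3, s4, s5, s6}.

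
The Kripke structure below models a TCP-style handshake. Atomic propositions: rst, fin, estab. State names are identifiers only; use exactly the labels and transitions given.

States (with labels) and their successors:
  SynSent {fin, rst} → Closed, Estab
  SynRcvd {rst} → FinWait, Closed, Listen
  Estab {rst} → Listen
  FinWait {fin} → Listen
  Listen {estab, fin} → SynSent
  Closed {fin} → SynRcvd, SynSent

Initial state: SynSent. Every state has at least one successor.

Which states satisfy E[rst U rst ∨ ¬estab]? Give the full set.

States satisfying rst: {SynSent, SynRcvd, Estab}.
States satisfying rst ∨ ¬estab: {SynSent, SynRcvd, Estab, FinWait, Closed}.
States satisfying E[rst U rst ∨ ¬estab]: {SynSent, SynRcvd, Estab, FinWait, Closed}.

{SynSent, SynRcvd, Estab, FinWait, Closed}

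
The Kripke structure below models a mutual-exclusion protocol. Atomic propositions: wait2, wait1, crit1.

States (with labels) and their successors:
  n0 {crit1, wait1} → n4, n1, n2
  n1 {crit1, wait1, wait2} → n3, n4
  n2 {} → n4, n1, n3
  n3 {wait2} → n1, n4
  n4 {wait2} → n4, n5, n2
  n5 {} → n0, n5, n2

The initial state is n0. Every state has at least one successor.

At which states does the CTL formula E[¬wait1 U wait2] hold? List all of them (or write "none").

{n1, n2, n3, n4, n5}

States satisfying ¬wait1: {n2, n3, n4, n5}.
States satisfying wait2: {n1, n3, n4}.
States satisfying E[¬wait1 U wait2]: {n1, n2, n3, n4, n5}.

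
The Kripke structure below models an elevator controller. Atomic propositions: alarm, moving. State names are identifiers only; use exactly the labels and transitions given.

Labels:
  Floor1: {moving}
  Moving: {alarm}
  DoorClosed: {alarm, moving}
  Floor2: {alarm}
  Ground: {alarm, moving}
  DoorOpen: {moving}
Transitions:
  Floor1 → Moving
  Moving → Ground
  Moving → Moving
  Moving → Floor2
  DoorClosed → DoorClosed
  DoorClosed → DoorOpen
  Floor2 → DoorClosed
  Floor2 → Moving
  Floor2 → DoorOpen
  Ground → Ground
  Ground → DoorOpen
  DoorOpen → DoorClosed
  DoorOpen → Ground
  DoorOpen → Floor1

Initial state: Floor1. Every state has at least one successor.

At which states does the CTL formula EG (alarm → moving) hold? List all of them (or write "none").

States satisfying alarm → moving: {Floor1, DoorClosed, Ground, DoorOpen}.
States satisfying EG (alarm → moving): {DoorClosed, Ground, DoorOpen}.

{DoorClosed, Ground, DoorOpen}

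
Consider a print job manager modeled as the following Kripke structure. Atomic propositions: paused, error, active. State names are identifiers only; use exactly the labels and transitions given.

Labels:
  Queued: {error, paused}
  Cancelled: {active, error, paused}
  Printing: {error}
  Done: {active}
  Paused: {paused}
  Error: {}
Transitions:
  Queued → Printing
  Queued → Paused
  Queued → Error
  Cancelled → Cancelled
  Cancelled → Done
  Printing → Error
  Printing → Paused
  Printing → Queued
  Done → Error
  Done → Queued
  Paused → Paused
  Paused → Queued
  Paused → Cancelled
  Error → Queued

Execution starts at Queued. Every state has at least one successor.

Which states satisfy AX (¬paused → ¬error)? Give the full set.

States satisfying ¬paused → ¬error: {Queued, Cancelled, Done, Paused, Error}.
States satisfying AX (¬paused → ¬error): {Cancelled, Printing, Done, Paused, Error}.

{Cancelled, Printing, Done, Paused, Error}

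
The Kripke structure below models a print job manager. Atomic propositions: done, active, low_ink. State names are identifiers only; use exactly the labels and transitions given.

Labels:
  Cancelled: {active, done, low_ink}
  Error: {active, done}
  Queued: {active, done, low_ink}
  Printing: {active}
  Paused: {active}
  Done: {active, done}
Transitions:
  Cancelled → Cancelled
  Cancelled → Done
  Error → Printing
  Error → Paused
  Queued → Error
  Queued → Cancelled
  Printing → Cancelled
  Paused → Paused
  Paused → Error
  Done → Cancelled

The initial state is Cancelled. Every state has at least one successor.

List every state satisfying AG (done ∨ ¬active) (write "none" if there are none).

States satisfying done ∨ ¬active: {Cancelled, Error, Queued, Done}.
States satisfying AG (done ∨ ¬active): {Cancelled, Done}.

{Cancelled, Done}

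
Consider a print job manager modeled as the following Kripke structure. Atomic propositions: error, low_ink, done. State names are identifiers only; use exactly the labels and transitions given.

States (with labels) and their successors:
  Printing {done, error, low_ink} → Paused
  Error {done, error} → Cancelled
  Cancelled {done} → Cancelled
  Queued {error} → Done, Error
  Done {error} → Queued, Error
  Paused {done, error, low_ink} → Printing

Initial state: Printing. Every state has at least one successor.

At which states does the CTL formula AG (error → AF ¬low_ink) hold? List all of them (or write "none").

States satisfying error → AF ¬low_ink: {Error, Cancelled, Queued, Done}.
States satisfying AG (error → AF ¬low_ink): {Error, Cancelled, Queued, Done}.

{Error, Cancelled, Queued, Done}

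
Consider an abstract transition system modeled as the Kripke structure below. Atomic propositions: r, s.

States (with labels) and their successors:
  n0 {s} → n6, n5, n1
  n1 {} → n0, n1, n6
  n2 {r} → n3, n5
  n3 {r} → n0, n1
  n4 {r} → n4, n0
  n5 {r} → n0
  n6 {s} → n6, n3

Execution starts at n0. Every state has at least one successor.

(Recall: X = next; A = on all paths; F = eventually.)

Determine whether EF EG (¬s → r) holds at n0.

States satisfying EG (¬s → r): {n0, n2, n3, n4, n5, n6}.
States satisfying EF EG (¬s → r): {n0, n1, n2, n3, n4, n5, n6}.
Some path from n0 reaches a state where EG (¬s → r) holds.
n0 ∈ Sat(EF EG (¬s → r)).

Satisfied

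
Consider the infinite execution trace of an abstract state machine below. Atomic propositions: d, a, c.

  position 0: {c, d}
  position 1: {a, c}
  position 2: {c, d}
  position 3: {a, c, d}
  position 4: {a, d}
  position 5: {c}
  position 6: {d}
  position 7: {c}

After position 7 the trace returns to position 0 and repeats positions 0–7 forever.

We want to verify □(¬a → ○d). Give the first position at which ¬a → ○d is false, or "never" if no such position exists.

At position 0 the labels are {c, d} and the next position 1 has {a, c}, so ¬a → ○d is false there. This is the first violation.

0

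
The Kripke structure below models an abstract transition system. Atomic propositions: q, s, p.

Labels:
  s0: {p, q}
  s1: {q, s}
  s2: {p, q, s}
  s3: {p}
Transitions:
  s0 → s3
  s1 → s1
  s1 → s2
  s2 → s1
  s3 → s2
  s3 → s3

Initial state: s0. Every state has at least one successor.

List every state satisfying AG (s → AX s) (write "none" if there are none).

States satisfying s → AX s: {s0, s1, s2, s3}.
States satisfying AG (s → AX s): {s0, s1, s2, s3}.

{s0, s1, s2, s3}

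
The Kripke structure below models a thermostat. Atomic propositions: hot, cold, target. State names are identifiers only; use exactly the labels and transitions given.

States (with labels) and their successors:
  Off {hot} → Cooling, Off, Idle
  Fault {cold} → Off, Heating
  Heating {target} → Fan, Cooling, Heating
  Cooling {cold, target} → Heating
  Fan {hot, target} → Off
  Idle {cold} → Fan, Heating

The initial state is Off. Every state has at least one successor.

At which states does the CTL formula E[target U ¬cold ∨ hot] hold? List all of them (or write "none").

{Off, Heating, Cooling, Fan}

States satisfying target: {Heating, Cooling, Fan}.
States satisfying ¬cold ∨ hot: {Off, Heating, Fan}.
States satisfying E[target U ¬cold ∨ hot]: {Off, Heating, Cooling, Fan}.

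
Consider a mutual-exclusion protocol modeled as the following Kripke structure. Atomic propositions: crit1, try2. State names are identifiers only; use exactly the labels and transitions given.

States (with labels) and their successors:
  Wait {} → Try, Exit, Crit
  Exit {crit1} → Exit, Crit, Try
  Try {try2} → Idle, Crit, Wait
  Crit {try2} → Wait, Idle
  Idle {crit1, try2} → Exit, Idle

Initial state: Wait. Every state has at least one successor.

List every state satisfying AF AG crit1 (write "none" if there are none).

States satisfying AG crit1: ∅.
States satisfying AF AG crit1: ∅.

none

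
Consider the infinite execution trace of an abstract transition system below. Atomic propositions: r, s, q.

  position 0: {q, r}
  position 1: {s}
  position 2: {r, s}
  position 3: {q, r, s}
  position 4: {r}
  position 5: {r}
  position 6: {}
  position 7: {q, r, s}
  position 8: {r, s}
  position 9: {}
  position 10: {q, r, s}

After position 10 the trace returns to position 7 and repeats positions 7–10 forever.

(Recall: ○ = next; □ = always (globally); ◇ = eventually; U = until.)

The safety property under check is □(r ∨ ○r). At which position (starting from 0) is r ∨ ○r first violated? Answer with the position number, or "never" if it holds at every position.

r ∨ ○r holds at every position 0..10, and those are all the positions the trace ever visits, so the invariant □(r ∨ ○r) is never violated.

never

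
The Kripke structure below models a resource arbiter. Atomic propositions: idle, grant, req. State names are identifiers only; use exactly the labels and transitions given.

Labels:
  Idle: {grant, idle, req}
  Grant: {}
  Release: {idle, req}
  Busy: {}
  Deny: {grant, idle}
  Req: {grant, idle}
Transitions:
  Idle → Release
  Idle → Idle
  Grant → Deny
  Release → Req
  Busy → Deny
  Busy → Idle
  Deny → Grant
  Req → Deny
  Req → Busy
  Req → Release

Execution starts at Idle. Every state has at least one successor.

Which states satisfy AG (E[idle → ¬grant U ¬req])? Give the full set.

{Grant, Deny}

States satisfying E[idle → ¬grant U ¬req]: {Grant, Release, Busy, Deny, Req}.
States satisfying AG (E[idle → ¬grant U ¬req]): {Grant, Deny}.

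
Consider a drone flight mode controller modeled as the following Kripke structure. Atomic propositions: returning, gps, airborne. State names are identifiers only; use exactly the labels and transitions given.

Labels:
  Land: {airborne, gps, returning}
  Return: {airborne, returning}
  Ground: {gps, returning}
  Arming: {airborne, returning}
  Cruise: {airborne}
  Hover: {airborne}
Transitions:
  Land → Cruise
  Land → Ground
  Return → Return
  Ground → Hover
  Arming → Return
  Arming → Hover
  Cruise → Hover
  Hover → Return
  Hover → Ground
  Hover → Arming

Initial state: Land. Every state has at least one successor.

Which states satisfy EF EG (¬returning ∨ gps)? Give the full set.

{Land, Ground, Arming, Cruise, Hover}

States satisfying EG (¬returning ∨ gps): {Land, Ground, Cruise, Hover}.
States satisfying EF EG (¬returning ∨ gps): {Land, Ground, Arming, Cruise, Hover}.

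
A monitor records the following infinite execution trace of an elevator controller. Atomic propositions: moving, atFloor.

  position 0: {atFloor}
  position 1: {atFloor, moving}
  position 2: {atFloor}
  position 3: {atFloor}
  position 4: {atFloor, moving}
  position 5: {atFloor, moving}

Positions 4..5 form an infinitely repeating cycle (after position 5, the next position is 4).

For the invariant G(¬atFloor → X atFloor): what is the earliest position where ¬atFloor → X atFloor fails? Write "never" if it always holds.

¬atFloor → X atFloor holds at every position 0..5, and those are all the positions the trace ever visits, so the invariant G(¬atFloor → X atFloor) is never violated.

never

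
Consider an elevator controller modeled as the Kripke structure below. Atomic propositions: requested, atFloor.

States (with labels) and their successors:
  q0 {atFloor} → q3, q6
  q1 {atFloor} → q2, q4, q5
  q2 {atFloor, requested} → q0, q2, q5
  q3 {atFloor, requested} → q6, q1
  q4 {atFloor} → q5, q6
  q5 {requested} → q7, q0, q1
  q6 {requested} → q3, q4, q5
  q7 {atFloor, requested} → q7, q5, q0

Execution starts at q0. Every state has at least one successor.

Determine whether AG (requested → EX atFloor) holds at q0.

States satisfying requested → EX atFloor: {q0, q1, q2, q3, q4, q5, q6, q7}.
States satisfying AG (requested → EX atFloor): {q0, q1, q2, q3, q4, q5, q6, q7}.
Every state reachable from q0 satisfies requested → EX atFloor.
q0 ∈ Sat(AG (requested → EX atFloor)).

Holds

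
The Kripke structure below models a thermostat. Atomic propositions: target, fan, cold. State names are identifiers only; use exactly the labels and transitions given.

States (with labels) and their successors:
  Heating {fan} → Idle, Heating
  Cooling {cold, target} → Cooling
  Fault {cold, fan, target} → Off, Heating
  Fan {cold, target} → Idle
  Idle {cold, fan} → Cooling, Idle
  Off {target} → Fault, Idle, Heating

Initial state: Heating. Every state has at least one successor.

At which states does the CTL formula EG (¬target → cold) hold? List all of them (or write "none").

{Cooling, Fault, Fan, Idle, Off}

States satisfying ¬target → cold: {Cooling, Fault, Fan, Idle, Off}.
States satisfying EG (¬target → cold): {Cooling, Fault, Fan, Idle, Off}.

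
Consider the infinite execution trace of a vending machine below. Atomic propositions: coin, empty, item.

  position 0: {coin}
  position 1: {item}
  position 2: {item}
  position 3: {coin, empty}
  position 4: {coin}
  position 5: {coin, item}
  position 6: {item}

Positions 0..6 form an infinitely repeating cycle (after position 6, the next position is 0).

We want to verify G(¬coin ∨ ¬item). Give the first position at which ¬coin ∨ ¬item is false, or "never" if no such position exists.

Check ¬coin ∨ ¬item at each position in order: 0 ✓, 1 ✓, 2 ✓, 3 ✓, 4 ✓.
At position 5 the labels are {coin, item}, so ¬coin ∨ ¬item is false there. This is the first violation.

5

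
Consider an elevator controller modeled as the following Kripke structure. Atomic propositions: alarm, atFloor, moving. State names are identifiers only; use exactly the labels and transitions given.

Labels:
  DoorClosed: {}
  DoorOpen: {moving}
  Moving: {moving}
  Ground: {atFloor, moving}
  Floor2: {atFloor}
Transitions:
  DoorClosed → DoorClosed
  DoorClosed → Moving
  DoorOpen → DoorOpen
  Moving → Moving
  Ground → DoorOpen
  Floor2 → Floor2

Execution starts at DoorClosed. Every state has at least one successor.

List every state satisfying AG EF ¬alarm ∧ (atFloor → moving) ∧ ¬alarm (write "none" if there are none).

States satisfying EF ¬alarm: {DoorClosed, DoorOpen, Moving, Ground, Floor2}.
States satisfying AG EF ¬alarm: {DoorClosed, DoorOpen, Moving, Ground, Floor2}.
States satisfying atFloor → moving: {DoorClosed, DoorOpen, Moving, Ground}.
States satisfying ¬alarm: {DoorClosed, DoorOpen, Moving, Ground, Floor2}.
States satisfying (atFloor → moving) ∧ ¬alarm: {DoorClosed, DoorOpen, Moving, Ground}.
States satisfying AG EF ¬alarm ∧ (atFloor → moving) ∧ ¬alarm: {DoorClosed, DoorOpen, Moving, Ground}.

{DoorClosed, DoorOpen, Moving, Ground}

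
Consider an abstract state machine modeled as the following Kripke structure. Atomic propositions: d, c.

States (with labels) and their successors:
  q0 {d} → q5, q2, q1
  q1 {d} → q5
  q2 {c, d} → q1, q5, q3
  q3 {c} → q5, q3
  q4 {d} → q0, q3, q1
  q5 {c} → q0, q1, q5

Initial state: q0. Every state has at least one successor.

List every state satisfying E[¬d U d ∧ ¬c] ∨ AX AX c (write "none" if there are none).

States satisfying ¬d: {q3, q5}.
States satisfying d ∧ ¬c: {q0, q1, q4}.
States satisfying E[¬d U d ∧ ¬c]: {q0, q1, q3, q4, q5}.
States satisfying AX c: {q1, q3}.
States satisfying AX AX c: ∅.
States satisfying E[¬d U d ∧ ¬c] ∨ AX AX c: {q0, q1, q3, q4, q5}.

{q0, q1, q3, q4, q5}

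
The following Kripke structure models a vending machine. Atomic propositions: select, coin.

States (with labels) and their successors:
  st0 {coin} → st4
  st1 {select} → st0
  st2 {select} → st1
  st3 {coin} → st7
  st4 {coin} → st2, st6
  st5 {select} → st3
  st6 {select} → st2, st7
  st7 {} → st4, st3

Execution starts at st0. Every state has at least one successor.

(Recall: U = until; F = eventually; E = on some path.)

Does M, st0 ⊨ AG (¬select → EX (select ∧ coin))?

States satisfying ¬select → EX (select ∧ coin): {st1, st2, st5, st6}.
States satisfying AG (¬select → EX (select ∧ coin)): ∅.
st0 is reachable from st0 and violates ¬select → EX (select ∧ coin), so AG fails at st0.
st0 ∉ Sat(AG (¬select → EX (select ∧ coin))).

Does not hold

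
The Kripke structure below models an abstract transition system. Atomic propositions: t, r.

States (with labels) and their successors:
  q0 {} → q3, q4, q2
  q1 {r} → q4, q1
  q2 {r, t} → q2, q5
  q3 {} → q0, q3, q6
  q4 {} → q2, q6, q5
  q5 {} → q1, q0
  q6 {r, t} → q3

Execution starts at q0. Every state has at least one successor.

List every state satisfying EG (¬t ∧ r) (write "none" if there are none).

States satisfying ¬t ∧ r: {q1}.
States satisfying EG (¬t ∧ r): {q1}.

{q1}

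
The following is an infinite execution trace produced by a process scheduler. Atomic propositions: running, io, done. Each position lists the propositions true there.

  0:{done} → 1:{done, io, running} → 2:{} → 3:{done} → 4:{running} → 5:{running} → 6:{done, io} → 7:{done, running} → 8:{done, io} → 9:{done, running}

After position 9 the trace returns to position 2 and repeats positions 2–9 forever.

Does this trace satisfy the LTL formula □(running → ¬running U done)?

Violated

running → ¬running U done must hold at every position from 0 onward. It fails at position 4, so □(running → ¬running U done) is false.
Positions where running holds: 1, 4, 5, 7, 9.
Check ¬running U done at each: 1→ok, 4→fails, 5→fails, 7→ok, 9→ok.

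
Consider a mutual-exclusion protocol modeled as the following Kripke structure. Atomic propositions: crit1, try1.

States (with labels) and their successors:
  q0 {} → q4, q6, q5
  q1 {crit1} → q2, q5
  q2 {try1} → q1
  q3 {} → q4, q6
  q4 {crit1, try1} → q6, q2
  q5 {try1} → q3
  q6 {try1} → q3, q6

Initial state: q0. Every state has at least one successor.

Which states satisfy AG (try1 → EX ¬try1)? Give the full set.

none

States satisfying try1 → EX ¬try1: {q0, q1, q2, q3, q5, q6}.
States satisfying AG (try1 → EX ¬try1): ∅.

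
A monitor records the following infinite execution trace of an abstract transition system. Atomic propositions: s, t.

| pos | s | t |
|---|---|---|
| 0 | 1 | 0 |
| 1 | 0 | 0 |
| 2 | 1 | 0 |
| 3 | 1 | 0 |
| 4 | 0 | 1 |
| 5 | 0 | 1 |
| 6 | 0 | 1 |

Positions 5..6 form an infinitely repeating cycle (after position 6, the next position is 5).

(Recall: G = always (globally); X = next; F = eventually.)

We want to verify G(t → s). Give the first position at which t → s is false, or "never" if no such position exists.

4

Check t → s at each position in order: 0 ✓, 1 ✓, 2 ✓, 3 ✓.
At position 4 the labels are {t}, so t → s is false there. This is the first violation.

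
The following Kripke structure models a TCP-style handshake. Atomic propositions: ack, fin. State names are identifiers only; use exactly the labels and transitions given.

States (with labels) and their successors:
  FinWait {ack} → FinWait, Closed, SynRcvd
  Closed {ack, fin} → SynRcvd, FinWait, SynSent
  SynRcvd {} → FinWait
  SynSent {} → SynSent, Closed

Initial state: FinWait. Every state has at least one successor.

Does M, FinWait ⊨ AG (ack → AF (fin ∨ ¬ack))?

States satisfying ack → AF (fin ∨ ¬ack): {Closed, SynRcvd, SynSent}.
States satisfying AG (ack → AF (fin ∨ ¬ack)): ∅.
FinWait is reachable from FinWait and violates ack → AF (fin ∨ ¬ack), so AG fails at FinWait.
FinWait ∉ Sat(AG (ack → AF (fin ∨ ¬ack))).

Does not hold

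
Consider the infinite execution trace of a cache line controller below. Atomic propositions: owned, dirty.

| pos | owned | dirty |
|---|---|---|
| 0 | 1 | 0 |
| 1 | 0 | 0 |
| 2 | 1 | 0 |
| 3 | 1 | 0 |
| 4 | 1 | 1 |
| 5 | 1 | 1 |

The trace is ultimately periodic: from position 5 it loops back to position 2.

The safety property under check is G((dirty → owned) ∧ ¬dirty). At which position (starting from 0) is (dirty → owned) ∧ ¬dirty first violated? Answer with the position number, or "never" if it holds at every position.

Check (dirty → owned) ∧ ¬dirty at each position in order: 0 ✓, 1 ✓, 2 ✓, 3 ✓.
At position 4 the labels are {dirty, owned}, so (dirty → owned) ∧ ¬dirty is false there. This is the first violation.

4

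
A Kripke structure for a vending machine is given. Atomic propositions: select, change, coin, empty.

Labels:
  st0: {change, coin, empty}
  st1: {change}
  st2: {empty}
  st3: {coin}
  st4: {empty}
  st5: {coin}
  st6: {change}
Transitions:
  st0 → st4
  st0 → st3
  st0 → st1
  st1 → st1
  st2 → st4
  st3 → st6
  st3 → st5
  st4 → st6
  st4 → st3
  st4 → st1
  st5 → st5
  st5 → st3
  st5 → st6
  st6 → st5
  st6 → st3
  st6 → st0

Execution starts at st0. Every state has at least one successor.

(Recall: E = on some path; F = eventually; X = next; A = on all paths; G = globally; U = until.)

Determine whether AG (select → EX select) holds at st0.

Satisfied

States satisfying select → EX select: {st0, st1, st2, st3, st4, st5, st6}.
States satisfying AG (select → EX select): {st0, st1, st2, st3, st4, st5, st6}.
Every state reachable from st0 satisfies select → EX select.
st0 ∈ Sat(AG (select → EX select)).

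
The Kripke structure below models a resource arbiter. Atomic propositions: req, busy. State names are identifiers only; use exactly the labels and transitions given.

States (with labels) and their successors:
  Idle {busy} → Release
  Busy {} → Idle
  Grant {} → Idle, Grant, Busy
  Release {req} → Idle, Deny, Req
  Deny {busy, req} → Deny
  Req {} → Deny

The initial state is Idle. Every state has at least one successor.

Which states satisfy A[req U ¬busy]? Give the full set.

States satisfying req: {Release, Deny}.
States satisfying ¬busy: {Busy, Grant, Release, Req}.
States satisfying A[req U ¬busy]: {Busy, Grant, Release, Req}.

{Busy, Grant, Release, Req}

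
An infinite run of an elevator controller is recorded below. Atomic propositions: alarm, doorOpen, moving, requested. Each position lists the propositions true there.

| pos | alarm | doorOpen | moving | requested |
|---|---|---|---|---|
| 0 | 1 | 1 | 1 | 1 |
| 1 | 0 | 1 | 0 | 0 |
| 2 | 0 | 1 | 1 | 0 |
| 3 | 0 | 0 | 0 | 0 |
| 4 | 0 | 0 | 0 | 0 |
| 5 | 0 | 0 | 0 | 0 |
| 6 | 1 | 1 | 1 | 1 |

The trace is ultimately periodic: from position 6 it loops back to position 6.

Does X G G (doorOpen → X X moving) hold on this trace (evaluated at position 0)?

The position after 0 is 1; G G (doorOpen → X X moving) is false there.

Does not hold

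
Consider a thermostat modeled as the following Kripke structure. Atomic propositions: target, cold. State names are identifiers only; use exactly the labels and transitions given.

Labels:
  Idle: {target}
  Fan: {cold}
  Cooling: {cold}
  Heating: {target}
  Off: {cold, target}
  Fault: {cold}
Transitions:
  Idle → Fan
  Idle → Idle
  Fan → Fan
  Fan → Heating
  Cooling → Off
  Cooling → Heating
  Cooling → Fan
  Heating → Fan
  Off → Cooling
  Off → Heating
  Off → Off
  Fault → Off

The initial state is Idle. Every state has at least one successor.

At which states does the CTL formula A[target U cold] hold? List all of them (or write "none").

States satisfying target: {Idle, Heating, Off}.
States satisfying cold: {Fan, Cooling, Off, Fault}.
States satisfying A[target U cold]: {Fan, Cooling, Heating, Off, Fault}.

{Fan, Cooling, Heating, Off, Fault}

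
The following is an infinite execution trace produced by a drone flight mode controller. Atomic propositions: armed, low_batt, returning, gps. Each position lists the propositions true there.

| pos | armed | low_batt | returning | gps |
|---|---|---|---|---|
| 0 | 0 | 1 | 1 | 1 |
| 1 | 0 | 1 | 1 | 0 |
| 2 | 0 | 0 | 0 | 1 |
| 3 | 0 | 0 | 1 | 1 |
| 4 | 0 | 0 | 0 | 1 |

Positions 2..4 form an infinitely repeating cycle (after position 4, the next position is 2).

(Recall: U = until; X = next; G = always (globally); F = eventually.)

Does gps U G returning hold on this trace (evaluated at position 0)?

Walking from position 0: at position 1, G returning has not yet held and gps fails, so gps U G returning is false.

No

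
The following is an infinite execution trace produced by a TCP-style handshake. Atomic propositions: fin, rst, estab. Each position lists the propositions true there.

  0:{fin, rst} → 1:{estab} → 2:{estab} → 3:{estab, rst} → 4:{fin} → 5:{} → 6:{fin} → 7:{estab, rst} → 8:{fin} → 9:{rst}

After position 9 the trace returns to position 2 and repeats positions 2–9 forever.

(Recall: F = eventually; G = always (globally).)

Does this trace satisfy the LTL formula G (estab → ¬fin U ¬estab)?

estab → ¬fin U ¬estab holds at every position 0..9, and those are all positions ever visited, so G (estab → ¬fin U ¬estab) holds.
Positions where estab holds: 1, 2, 3, 7.
Check ¬fin U ¬estab at each: 1→ok, 2→ok, 3→ok, 7→ok.

Satisfied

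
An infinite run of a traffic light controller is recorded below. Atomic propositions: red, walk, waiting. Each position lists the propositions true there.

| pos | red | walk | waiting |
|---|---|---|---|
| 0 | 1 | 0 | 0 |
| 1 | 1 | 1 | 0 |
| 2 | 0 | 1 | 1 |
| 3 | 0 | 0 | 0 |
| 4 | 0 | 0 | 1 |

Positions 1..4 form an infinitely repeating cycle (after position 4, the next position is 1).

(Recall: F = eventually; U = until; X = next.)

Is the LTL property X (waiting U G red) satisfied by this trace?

The position after 0 is 1; waiting U G red is false there.

Violated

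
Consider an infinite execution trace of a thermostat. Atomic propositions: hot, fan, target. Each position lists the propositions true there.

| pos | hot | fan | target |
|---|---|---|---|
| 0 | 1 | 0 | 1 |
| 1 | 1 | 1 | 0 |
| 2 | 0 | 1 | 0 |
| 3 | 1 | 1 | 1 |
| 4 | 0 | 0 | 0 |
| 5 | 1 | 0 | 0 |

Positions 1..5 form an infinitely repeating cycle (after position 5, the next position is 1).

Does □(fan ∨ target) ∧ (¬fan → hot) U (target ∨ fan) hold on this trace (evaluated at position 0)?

Violated

fan ∨ target must hold at every position from 0 onward. It fails at position 4, so □(fan ∨ target) is false.
Walking from position 0: target ∨ fan first holds at position 0, and ¬fan → hot holds at every earlier position along the way, so (¬fan → hot) U (target ∨ fan) holds.
At position 0: □(fan ∨ target) is false; (¬fan → hot) U (target ∨ fan) is true; so □(fan ∨ target) ∧ (¬fan → hot) U (target ∨ fan) is false.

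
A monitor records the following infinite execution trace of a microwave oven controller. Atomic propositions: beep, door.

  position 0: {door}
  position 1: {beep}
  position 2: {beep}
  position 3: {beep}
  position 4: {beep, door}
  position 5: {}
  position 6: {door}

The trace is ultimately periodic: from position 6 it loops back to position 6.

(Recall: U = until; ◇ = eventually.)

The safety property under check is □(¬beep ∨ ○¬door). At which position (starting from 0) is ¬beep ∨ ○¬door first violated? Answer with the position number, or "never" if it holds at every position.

Check ¬beep ∨ ○¬door at each position in order: 0 ✓, 1 ✓, 2 ✓.
At position 3 the labels are {beep} and the next position 4 has {beep, door}, so ¬beep ∨ ○¬door is false there. This is the first violation.

3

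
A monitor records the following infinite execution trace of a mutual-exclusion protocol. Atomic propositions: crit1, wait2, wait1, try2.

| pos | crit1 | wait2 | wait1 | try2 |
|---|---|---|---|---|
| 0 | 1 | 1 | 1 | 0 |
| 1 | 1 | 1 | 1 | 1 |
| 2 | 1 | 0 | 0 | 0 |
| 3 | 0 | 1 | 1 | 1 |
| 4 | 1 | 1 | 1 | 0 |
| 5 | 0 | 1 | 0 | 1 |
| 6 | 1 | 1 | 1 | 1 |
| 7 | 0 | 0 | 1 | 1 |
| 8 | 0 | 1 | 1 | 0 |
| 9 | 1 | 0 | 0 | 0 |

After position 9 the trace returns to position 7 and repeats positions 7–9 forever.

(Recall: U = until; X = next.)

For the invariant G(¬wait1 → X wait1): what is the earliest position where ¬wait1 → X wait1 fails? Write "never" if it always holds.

never

¬wait1 → X wait1 holds at every position 0..9, and those are all the positions the trace ever visits, so the invariant G(¬wait1 → X wait1) is never violated.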